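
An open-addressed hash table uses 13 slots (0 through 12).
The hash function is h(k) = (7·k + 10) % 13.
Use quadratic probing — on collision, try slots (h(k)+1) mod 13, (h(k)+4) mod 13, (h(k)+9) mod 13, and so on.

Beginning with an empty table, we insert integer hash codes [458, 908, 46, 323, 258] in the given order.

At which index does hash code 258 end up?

Insert 458: h=5, slot 5 empty -> index 5.
Insert 908: h=9, slot 9 empty -> index 9.
Insert 46: h=7, slot 7 empty -> index 7.
Insert 323: h=9, slot 9 occupied -> index 10.
Insert 258: h=9, slots 9,10 occupied -> index 0.
Table: [258, ., ., ., ., 458, ., 46, ., 908, 323, ., .]

0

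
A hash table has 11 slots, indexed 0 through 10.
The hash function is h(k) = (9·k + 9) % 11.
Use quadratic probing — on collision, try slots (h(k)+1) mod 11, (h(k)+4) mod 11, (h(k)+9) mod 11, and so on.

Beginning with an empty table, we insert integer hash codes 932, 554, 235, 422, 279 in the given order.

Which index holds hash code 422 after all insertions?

5

932: h=4 => slot 4
554: h=1 => slot 1
235: h=1, probe 1,2 => slot 2
422: h=1, probe 1,2,5 => slot 5
279: h=1, probe 1,2,5,10 => slot 10
Table: [∅, 554, 235, ∅, 932, 422, ∅, ∅, ∅, ∅, 279]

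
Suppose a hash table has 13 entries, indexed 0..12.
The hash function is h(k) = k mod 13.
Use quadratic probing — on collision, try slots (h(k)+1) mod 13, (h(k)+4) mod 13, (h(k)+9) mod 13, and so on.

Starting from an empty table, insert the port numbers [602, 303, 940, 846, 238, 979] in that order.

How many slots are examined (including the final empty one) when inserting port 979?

602 hashes to 4; slot 4 is free → place at 4.
303 hashes to 4; 4 taken → place at 5.
940 hashes to 4; 4,5 taken → place at 8.
846 hashes to 1; slot 1 is free → place at 1.
238 hashes to 4; 4,5,8 taken → place at 0.
979 hashes to 4; 4,5,8,0 taken → place at 7.
Table: [238, 846, ∅, ∅, 602, 303, ∅, 979, 940, ∅, ∅, ∅, ∅]

5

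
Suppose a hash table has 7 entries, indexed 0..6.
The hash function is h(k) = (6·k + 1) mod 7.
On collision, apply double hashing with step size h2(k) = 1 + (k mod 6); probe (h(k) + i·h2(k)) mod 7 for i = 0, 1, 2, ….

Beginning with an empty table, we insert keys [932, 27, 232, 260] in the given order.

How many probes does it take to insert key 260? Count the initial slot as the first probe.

2

932: h=0 => slot 0
27: h=2 => slot 2
232: h=0, h2=5, probe 0,5 => slot 5
260: h=0, h2=3, probe 0,3 => slot 3
Table: [932, _, 27, 260, _, 232, _]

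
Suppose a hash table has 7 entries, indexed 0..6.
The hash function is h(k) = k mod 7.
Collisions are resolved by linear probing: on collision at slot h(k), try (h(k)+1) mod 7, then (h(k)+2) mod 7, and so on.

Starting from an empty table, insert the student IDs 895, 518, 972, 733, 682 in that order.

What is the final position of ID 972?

895 hashes to 6; slot 6 is free -> place at 6.
518 hashes to 0; slot 0 is free -> place at 0.
972 hashes to 6; 6,0 taken -> place at 1.
733 hashes to 5; slot 5 is free -> place at 5.
682 hashes to 3; slot 3 is free -> place at 3.
Table: [518, 972, ., 682, ., 733, 895]

1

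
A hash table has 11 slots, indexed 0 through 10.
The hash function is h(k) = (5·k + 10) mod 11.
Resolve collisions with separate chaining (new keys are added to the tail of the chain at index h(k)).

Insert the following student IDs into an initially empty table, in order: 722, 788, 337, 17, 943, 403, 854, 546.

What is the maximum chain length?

Insert 722: h=1, bucket 1 empty → new chain.
Insert 788: h=1, bucket 1 nonempty → append to chain.
Insert 337: h=1, bucket 1 nonempty → append to chain.
Insert 17: h=7, bucket 7 empty → new chain.
Insert 943: h=6, bucket 6 empty → new chain.
Insert 403: h=1, bucket 1 nonempty → append to chain.
Insert 854: h=1, bucket 1 nonempty → append to chain.
Insert 546: h=1, bucket 1 nonempty → append to chain.
Final buckets:
0: _
1: 722 -> 788 -> 337 -> 403 -> 854 -> 546
2: _
3: _
4: _
5: _
6: 943
7: 17
8: _
9: _
10: _

6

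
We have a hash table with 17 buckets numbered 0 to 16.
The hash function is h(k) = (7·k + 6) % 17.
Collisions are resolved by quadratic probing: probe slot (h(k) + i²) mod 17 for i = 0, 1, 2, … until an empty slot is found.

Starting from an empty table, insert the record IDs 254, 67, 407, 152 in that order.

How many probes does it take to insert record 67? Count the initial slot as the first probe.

254 hashes to 16; slot 16 is free => place at 16.
67 hashes to 16; 16 taken => place at 0.
407 hashes to 16; 16,0 taken => place at 3.
152 hashes to 16; 16,0,3 taken => place at 8.
Table: [67, ., ., 407, ., ., ., ., 152, ., ., ., ., ., ., ., 254]

2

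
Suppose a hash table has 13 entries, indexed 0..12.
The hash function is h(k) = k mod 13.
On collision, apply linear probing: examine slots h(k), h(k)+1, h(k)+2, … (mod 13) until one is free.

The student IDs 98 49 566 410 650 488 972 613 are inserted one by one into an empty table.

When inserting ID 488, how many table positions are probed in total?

98: h=7 => slot 7
49: h=10 => slot 10
566: h=7, probe 7,8 => slot 8
410: h=7, probe 7,8,9 => slot 9
650: h=0 => slot 0
488: h=7, probe 7,8,9,10,11 => slot 11
972: h=10, probe 10,11,12 => slot 12
613: h=2 => slot 2
Table: [650, ., 613, ., ., ., ., 98, 566, 410, 49, 488, 972]

5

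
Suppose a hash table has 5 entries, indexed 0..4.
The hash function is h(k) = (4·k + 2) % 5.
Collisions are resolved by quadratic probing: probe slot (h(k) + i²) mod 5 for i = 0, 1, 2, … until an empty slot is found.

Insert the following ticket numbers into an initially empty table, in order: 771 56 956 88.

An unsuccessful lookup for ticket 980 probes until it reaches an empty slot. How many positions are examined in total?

771 hashes to 1; slot 1 is free → place at 1.
56 hashes to 1; 1 taken → place at 2.
956 hashes to 1; 1,2 taken → place at 0.
88 hashes to 4; slot 4 is free → place at 4.
Table: [956, 771, 56, ∅, 88]
Lookup 980: h=2, probe 2,3 → slot 3 empty, not found.

2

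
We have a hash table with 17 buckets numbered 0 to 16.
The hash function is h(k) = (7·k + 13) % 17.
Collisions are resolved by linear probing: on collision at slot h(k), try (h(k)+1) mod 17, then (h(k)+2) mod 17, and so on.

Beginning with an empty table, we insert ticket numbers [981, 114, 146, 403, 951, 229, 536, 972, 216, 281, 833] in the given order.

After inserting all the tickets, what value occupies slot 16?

216

Insert 981: h=12, slot 12 empty → index 12.
Insert 114: h=12, slot 12 occupied → index 13.
Insert 146: h=15, slot 15 empty → index 15.
Insert 403: h=12, slots 12,13 occupied → index 14.
Insert 951: h=6, slot 6 empty → index 6.
Insert 229: h=1, slot 1 empty → index 1.
Insert 536: h=8, slot 8 empty → index 8.
Insert 972: h=0, slot 0 empty → index 0.
Insert 216: h=12, slots 12,13,14,15 occupied → index 16.
Insert 281: h=8, slot 8 occupied → index 9.
Insert 833: h=13, slots 13,14,15,16,0,1 occupied → index 2.
Table: [972, 229, 833, ∅, ∅, ∅, 951, ∅, 536, 281, ∅, ∅, 981, 114, 403, 146, 216]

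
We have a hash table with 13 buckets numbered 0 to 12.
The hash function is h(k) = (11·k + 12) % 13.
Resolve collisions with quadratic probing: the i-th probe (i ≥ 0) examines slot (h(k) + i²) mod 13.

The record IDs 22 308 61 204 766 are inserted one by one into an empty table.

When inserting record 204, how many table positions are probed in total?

Insert 22: h=7, slot 7 empty => index 7.
Insert 308: h=7, slot 7 occupied => index 8.
Insert 61: h=7, slots 7,8 occupied => index 11.
Insert 204: h=7, slots 7,8,11 occupied => index 3.
Insert 766: h=1, slot 1 empty => index 1.
Table: [_, 766, _, 204, _, _, _, 22, 308, _, _, 61, _]

4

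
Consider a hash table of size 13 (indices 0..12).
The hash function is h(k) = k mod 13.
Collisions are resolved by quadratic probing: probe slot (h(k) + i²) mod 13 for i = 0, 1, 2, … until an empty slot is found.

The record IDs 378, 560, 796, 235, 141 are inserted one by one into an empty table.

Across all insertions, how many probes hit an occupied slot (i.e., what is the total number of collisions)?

3

378: h=1 => slot 1
560: h=1, probe 1,2 => slot 2
796: h=3 => slot 3
235: h=1, probe 1,2,5 => slot 5
141: h=11 => slot 11
Table: [_, 378, 560, 796, _, 235, _, _, _, _, _, 141, _]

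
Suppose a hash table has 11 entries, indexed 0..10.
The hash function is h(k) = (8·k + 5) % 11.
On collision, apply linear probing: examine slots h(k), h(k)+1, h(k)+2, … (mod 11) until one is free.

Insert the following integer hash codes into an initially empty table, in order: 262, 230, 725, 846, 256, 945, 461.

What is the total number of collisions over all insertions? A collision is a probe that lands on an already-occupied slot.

12

Insert 262: h=0, slot 0 empty => index 0.
Insert 230: h=8, slot 8 empty => index 8.
Insert 725: h=8, slot 8 occupied => index 9.
Insert 846: h=8, slots 8,9 occupied => index 10.
Insert 256: h=7, slot 7 empty => index 7.
Insert 945: h=8, slots 8,9,10,0 occupied => index 1.
Insert 461: h=8, slots 8,9,10,0,1 occupied => index 2.
Table: [262, 945, 461, —, —, —, —, 256, 230, 725, 846]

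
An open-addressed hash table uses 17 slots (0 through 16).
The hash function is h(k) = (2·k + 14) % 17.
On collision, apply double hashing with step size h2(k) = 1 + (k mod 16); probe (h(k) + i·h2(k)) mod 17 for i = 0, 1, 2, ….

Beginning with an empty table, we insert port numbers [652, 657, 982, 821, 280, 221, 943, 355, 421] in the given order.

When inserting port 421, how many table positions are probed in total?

652: h=9 => slot 9
657: h=2 => slot 2
982: h=6 => slot 6
821: h=7 => slot 7
280: h=13 => slot 13
221: h=14 => slot 14
943: h=13, h2=16, probe 13,12 => slot 12
355: h=10 => slot 10
421: h=6, h2=6, probe 6,12,1 => slot 1
Table: [-, 421, 657, -, -, -, 982, 821, -, 652, 355, -, 943, 280, 221, -, -]

3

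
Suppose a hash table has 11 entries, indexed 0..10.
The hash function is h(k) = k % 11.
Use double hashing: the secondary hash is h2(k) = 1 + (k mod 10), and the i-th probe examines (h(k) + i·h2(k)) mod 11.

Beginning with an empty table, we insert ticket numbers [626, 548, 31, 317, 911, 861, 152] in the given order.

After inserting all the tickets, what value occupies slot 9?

Insert 626: h=10, slot 10 empty → index 10.
Insert 548: h=9, slot 9 empty → index 9.
Insert 31: h=9, h2=2, slot 9 occupied → index 0.
Insert 317: h=9, h2=8, slot 9 occupied → index 6.
Insert 911: h=9, h2=2, slots 9,0 occupied → index 2.
Insert 861: h=3, slot 3 empty → index 3.
Insert 152: h=9, h2=3, slot 9 occupied → index 1.
Table: [31, 152, 911, 861, _, _, 317, _, _, 548, 626]

548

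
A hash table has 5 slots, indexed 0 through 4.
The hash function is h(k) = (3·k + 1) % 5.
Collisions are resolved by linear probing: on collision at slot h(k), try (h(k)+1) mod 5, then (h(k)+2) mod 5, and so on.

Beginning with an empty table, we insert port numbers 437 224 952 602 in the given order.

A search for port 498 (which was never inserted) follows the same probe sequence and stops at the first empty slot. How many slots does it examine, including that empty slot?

437: h=2 → slot 2
224: h=3 → slot 3
952: h=2, probe 2,3,4 → slot 4
602: h=2, probe 2,3,4,0 → slot 0
Table: [602, _, 437, 224, 952]
Lookup 498: h=0, probe 0,1 → slot 1 empty, not found.

2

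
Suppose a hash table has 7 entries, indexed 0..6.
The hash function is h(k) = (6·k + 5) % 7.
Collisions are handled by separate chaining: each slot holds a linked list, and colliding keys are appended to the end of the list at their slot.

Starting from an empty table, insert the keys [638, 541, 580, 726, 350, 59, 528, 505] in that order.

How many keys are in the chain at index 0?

Insert 638: h=4, bucket 4 empty → new chain.
Insert 541: h=3, bucket 3 empty → new chain.
Insert 580: h=6, bucket 6 empty → new chain.
Insert 726: h=0, bucket 0 empty → new chain.
Insert 350: h=5, bucket 5 empty → new chain.
Insert 59: h=2, bucket 2 empty → new chain.
Insert 528: h=2, bucket 2 nonempty → append to chain.
Insert 505: h=4, bucket 4 nonempty → append to chain.
Final buckets:
0: 726
1: ∅
2: 59 -> 528
3: 541
4: 638 -> 505
5: 350
6: 580

1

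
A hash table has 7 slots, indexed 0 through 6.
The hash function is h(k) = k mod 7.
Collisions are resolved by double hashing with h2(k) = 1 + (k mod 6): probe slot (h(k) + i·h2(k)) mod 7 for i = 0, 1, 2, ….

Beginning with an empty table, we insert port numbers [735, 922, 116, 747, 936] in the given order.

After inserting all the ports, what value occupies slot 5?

922

735: h=0 → slot 0
922: h=5 → slot 5
116: h=4 → slot 4
747: h=5, h2=4, probe 5,2 → slot 2
936: h=5, h2=1, probe 5,6 → slot 6
Table: [735, —, 747, —, 116, 922, 936]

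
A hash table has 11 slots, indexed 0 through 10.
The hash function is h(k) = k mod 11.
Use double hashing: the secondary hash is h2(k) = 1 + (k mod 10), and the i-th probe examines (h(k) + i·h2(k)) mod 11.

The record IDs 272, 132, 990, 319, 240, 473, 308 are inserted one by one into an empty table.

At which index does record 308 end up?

7

272 hashes to 8; slot 8 is free => place at 8.
132 hashes to 0; slot 0 is free => place at 0.
990 hashes to 0, h2=1; 0 taken => place at 1.
319 hashes to 0, h2=10; 0 taken => place at 10.
240 hashes to 9; slot 9 is free => place at 9.
473 hashes to 0, h2=4; 0 taken => place at 4.
308 hashes to 0, h2=9; 0,9 taken => place at 7.
Table: [132, 990, ., ., 473, ., ., 308, 272, 240, 319]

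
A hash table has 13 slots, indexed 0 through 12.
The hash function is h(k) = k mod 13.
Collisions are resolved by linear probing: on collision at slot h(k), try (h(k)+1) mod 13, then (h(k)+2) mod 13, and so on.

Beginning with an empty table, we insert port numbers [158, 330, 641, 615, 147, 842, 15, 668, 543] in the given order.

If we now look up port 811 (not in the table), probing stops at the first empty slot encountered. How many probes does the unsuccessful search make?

158: h=2 => slot 2
330: h=5 => slot 5
641: h=4 => slot 4
615: h=4, probe 4,5,6 => slot 6
147: h=4, probe 4,5,6,7 => slot 7
842: h=10 => slot 10
15: h=2, probe 2,3 => slot 3
668: h=5, probe 5,6,7,8 => slot 8
543: h=10, probe 10,11 => slot 11
Table: [_, _, 158, 15, 641, 330, 615, 147, 668, _, 842, 543, _]
Lookup 811: h=5, probe 5,6,7,8,9 → slot 9 empty, not found.

5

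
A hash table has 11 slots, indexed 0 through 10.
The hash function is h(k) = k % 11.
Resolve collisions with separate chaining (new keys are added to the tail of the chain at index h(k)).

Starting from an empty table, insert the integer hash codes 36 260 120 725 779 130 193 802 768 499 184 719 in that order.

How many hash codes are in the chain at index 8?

Insert 36: h=3, bucket 3 empty → new chain.
Insert 260: h=7, bucket 7 empty → new chain.
Insert 120: h=10, bucket 10 empty → new chain.
Insert 725: h=10, bucket 10 nonempty → append to chain.
Insert 779: h=9, bucket 9 empty → new chain.
Insert 130: h=9, bucket 9 nonempty → append to chain.
Insert 193: h=6, bucket 6 empty → new chain.
Insert 802: h=10, bucket 10 nonempty → append to chain.
Insert 768: h=9, bucket 9 nonempty → append to chain.
Insert 499: h=4, bucket 4 empty → new chain.
Insert 184: h=8, bucket 8 empty → new chain.
Insert 719: h=4, bucket 4 nonempty → append to chain.
Final buckets:
0: —
1: —
2: —
3: 36
4: 499 -> 719
5: —
6: 193
7: 260
8: 184
9: 779 -> 130 -> 768
10: 120 -> 725 -> 802

1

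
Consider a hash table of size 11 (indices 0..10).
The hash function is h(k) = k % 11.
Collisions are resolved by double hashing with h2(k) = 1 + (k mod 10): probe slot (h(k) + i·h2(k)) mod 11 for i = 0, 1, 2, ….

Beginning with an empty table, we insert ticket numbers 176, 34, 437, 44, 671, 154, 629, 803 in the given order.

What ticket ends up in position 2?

671

176 hashes to 0; slot 0 is free => place at 0.
34 hashes to 1; slot 1 is free => place at 1.
437 hashes to 8; slot 8 is free => place at 8.
44 hashes to 0, h2=5; 0 taken => place at 5.
671 hashes to 0, h2=2; 0 taken => place at 2.
154 hashes to 0, h2=5; 0,5 taken => place at 10.
629 hashes to 2, h2=10; 2,1,0,10 taken => place at 9.
803 hashes to 0, h2=4; 0 taken => place at 4.
Table: [176, 34, 671, -, 803, 44, -, -, 437, 629, 154]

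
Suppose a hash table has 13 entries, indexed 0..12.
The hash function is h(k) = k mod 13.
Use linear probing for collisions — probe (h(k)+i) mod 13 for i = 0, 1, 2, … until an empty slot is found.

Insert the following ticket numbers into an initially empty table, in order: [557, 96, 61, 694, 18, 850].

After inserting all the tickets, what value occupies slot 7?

18

Insert 557: h=11, slot 11 empty → index 11.
Insert 96: h=5, slot 5 empty → index 5.
Insert 61: h=9, slot 9 empty → index 9.
Insert 694: h=5, slot 5 occupied → index 6.
Insert 18: h=5, slots 5,6 occupied → index 7.
Insert 850: h=5, slots 5,6,7 occupied → index 8.
Table: [-, -, -, -, -, 96, 694, 18, 850, 61, -, 557, -]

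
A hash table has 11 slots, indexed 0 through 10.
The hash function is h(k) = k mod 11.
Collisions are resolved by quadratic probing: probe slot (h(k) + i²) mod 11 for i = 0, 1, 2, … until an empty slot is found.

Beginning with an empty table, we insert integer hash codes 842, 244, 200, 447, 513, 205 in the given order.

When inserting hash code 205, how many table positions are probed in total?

3

842: h=6 → slot 6
244: h=2 → slot 2
200: h=2, probe 2,3 → slot 3
447: h=7 → slot 7
513: h=7, probe 7,8 → slot 8
205: h=7, probe 7,8,0 → slot 0
Table: [205, ∅, 244, 200, ∅, ∅, 842, 447, 513, ∅, ∅]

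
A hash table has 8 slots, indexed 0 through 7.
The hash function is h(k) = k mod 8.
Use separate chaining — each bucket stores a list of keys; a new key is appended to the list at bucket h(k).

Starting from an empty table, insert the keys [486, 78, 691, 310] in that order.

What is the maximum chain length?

3

486 → bucket 6
78 → bucket 6 (collision)
691 → bucket 3
310 → bucket 6 (collision)
Final buckets:
0: -
1: -
2: -
3: 691
4: -
5: -
6: 486 -> 78 -> 310
7: -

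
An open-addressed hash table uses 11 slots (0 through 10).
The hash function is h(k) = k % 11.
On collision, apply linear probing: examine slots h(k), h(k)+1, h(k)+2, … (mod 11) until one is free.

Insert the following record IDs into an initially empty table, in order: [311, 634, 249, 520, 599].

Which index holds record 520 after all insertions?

311: h=3 -> slot 3
634: h=7 -> slot 7
249: h=7, probe 7,8 -> slot 8
520: h=3, probe 3,4 -> slot 4
599: h=5 -> slot 5
Table: [_, _, _, 311, 520, 599, _, 634, 249, _, _]

4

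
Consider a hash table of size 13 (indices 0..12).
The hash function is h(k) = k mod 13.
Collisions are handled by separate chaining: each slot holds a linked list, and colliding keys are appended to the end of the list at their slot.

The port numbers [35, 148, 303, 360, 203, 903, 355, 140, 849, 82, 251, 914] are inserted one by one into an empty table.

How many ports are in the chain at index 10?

Insert 35: h=9, bucket 9 empty -> new chain.
Insert 148: h=5, bucket 5 empty -> new chain.
Insert 303: h=4, bucket 4 empty -> new chain.
Insert 360: h=9, bucket 9 nonempty -> append to chain.
Insert 203: h=8, bucket 8 empty -> new chain.
Insert 903: h=6, bucket 6 empty -> new chain.
Insert 355: h=4, bucket 4 nonempty -> append to chain.
Insert 140: h=10, bucket 10 empty -> new chain.
Insert 849: h=4, bucket 4 nonempty -> append to chain.
Insert 82: h=4, bucket 4 nonempty -> append to chain.
Insert 251: h=4, bucket 4 nonempty -> append to chain.
Insert 914: h=4, bucket 4 nonempty -> append to chain.
Final buckets:
0: ∅
1: ∅
2: ∅
3: ∅
4: 303 -> 355 -> 849 -> 82 -> 251 -> 914
5: 148
6: 903
7: ∅
8: 203
9: 35 -> 360
10: 140
11: ∅
12: ∅

1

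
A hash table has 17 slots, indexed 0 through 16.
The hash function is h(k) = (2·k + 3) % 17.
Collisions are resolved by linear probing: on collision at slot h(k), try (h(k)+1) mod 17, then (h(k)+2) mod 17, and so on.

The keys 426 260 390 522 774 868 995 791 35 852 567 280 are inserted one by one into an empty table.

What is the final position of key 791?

Insert 426: h=5, slot 5 empty -> index 5.
Insert 260: h=13, slot 13 empty -> index 13.
Insert 390: h=1, slot 1 empty -> index 1.
Insert 522: h=10, slot 10 empty -> index 10.
Insert 774: h=4, slot 4 empty -> index 4.
Insert 868: h=5, slot 5 occupied -> index 6.
Insert 995: h=4, slots 4,5,6 occupied -> index 7.
Insert 791: h=4, slots 4,5,6,7 occupied -> index 8.
Insert 35: h=5, slots 5,6,7,8 occupied -> index 9.
Insert 852: h=7, slots 7,8,9,10 occupied -> index 11.
Insert 567: h=15, slot 15 empty -> index 15.
Insert 280: h=2, slot 2 empty -> index 2.
Table: [_, 390, 280, _, 774, 426, 868, 995, 791, 35, 522, 852, _, 260, _, 567, _]

8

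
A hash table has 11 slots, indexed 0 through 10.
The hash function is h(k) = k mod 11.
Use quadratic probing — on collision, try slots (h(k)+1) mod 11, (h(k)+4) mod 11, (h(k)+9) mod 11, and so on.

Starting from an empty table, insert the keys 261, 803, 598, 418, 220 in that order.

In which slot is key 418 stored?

261: h=8 → slot 8
803: h=0 → slot 0
598: h=4 → slot 4
418: h=0, probe 0,1 → slot 1
220: h=0, probe 0,1,4,9 → slot 9
Table: [803, 418, ∅, ∅, 598, ∅, ∅, ∅, 261, 220, ∅]

1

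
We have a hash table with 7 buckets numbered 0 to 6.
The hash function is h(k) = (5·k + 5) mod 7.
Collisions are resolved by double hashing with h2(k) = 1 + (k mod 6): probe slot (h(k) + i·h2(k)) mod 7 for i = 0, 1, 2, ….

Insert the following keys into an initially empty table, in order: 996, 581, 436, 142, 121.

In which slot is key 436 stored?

6

996: h=1 → slot 1
581: h=5 → slot 5
436: h=1, h2=5, probe 1,6 → slot 6
142: h=1, h2=5, probe 1,6,4 → slot 4
121: h=1, h2=2, probe 1,3 → slot 3
Table: [., 996, ., 121, 142, 581, 436]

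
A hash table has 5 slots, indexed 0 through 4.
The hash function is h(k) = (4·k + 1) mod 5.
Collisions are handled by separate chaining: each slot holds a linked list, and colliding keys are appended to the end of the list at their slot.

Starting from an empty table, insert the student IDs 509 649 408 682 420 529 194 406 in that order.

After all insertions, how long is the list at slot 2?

4

509 -> bucket 2
649 -> bucket 2 (collision)
408 -> bucket 3
682 -> bucket 4
420 -> bucket 1
529 -> bucket 2 (collision)
194 -> bucket 2 (collision)
406 -> bucket 0
Final buckets:
0: 406
1: 420
2: 509 -> 649 -> 529 -> 194
3: 408
4: 682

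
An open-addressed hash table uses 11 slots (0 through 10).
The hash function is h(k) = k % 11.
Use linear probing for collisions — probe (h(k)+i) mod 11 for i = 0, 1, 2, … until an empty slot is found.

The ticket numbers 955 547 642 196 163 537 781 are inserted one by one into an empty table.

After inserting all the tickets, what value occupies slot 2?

781

955: h=9 => slot 9
547: h=8 => slot 8
642: h=4 => slot 4
196: h=9, probe 9,10 => slot 10
163: h=9, probe 9,10,0 => slot 0
537: h=9, probe 9,10,0,1 => slot 1
781: h=0, probe 0,1,2 => slot 2
Table: [163, 537, 781, -, 642, -, -, -, 547, 955, 196]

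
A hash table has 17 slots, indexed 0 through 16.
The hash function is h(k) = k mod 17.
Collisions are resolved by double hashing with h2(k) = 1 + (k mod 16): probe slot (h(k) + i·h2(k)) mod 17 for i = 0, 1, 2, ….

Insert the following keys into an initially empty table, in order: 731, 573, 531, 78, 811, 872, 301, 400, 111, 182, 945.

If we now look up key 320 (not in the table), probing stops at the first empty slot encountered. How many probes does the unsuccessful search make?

731 hashes to 0; slot 0 is free -> place at 0.
573 hashes to 12; slot 12 is free -> place at 12.
531 hashes to 4; slot 4 is free -> place at 4.
78 hashes to 10; slot 10 is free -> place at 10.
811 hashes to 12, h2=12; 12 taken -> place at 7.
872 hashes to 5; slot 5 is free -> place at 5.
301 hashes to 12, h2=14; 12 taken -> place at 9.
400 hashes to 9, h2=1; 9,10 taken -> place at 11.
111 hashes to 9, h2=16; 9 taken -> place at 8.
182 hashes to 12, h2=7; 12 taken -> place at 2.
945 hashes to 10, h2=2; 10,12 taken -> place at 14.
Table: [731, —, 182, —, 531, 872, —, 811, 111, 301, 78, 400, 573, —, 945, —, —]
Lookup 320: h=14, h2=1, probe 14,15 → slot 15 empty, not found.

2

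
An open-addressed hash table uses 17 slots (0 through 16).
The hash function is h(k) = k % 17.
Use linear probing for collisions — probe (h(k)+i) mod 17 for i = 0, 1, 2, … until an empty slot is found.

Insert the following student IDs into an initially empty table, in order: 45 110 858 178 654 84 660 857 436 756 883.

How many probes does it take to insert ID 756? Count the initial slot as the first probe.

8

Insert 45: h=11, slot 11 empty => index 11.
Insert 110: h=8, slot 8 empty => index 8.
Insert 858: h=8, slot 8 occupied => index 9.
Insert 178: h=8, slots 8,9 occupied => index 10.
Insert 654: h=8, slots 8,9,10,11 occupied => index 12.
Insert 84: h=16, slot 16 empty => index 16.
Insert 660: h=14, slot 14 empty => index 14.
Insert 857: h=7, slot 7 empty => index 7.
Insert 436: h=11, slots 11,12 occupied => index 13.
Insert 756: h=8, slots 8,9,10,11,12,13,14 occupied => index 15.
Insert 883: h=16, slot 16 occupied => index 0.
Table: [883, _, _, _, _, _, _, 857, 110, 858, 178, 45, 654, 436, 660, 756, 84]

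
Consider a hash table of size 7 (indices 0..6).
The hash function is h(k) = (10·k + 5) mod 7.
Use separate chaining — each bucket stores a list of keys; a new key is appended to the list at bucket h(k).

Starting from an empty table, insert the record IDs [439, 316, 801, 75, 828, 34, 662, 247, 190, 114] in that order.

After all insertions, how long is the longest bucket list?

3

439 -> bucket 6
316 -> bucket 1
801 -> bucket 0
75 -> bucket 6 (collision)
828 -> bucket 4
34 -> bucket 2
662 -> bucket 3
247 -> bucket 4 (collision)
190 -> bucket 1 (collision)
114 -> bucket 4 (collision)
Final buckets:
0: 801
1: 316 -> 190
2: 34
3: 662
4: 828 -> 247 -> 114
5: -
6: 439 -> 75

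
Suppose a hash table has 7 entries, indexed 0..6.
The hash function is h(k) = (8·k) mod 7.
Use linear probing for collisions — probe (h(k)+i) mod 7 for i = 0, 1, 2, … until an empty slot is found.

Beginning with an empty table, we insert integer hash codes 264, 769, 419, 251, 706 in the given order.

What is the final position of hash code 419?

264: h=5 => slot 5
769: h=6 => slot 6
419: h=6, probe 6,0 => slot 0
251: h=6, probe 6,0,1 => slot 1
706: h=6, probe 6,0,1,2 => slot 2
Table: [419, 251, 706, ∅, ∅, 264, 769]

0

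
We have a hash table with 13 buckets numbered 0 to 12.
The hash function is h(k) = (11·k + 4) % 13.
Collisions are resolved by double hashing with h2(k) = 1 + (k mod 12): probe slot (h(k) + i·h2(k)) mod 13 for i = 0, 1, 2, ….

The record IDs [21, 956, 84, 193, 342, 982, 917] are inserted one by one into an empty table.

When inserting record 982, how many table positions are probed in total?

3

21: h=1 => slot 1
956: h=3 => slot 3
84: h=5 => slot 5
193: h=8 => slot 8
342: h=9 => slot 9
982: h=3, h2=11, probe 3,1,12 => slot 12
917: h=3, h2=6, probe 3,9,2 => slot 2
Table: [-, 21, 917, 956, -, 84, -, -, 193, 342, -, -, 982]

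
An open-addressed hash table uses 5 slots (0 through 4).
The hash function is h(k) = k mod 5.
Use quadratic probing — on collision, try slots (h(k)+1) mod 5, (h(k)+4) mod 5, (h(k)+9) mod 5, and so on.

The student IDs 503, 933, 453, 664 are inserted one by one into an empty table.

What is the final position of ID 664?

503: h=3 → slot 3
933: h=3, probe 3,4 → slot 4
453: h=3, probe 3,4,2 → slot 2
664: h=4, probe 4,0 → slot 0
Table: [664, ., 453, 503, 933]

0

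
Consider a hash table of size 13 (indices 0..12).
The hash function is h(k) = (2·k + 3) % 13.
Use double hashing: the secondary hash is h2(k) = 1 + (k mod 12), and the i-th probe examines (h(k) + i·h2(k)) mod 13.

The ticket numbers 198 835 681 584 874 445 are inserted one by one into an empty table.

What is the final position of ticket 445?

11

198 hashes to 9; slot 9 is free => place at 9.
835 hashes to 9, h2=8; 9 taken => place at 4.
681 hashes to 0; slot 0 is free => place at 0.
584 hashes to 1; slot 1 is free => place at 1.
874 hashes to 9, h2=11; 9 taken => place at 7.
445 hashes to 9, h2=2; 9 taken => place at 11.
Table: [681, 584, -, -, 835, -, -, 874, -, 198, -, 445, -]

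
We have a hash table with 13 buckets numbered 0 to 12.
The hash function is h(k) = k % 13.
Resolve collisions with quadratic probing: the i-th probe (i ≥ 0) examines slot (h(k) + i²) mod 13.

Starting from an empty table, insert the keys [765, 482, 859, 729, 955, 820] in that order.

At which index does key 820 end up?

Insert 765: h=11, slot 11 empty -> index 11.
Insert 482: h=1, slot 1 empty -> index 1.
Insert 859: h=1, slot 1 occupied -> index 2.
Insert 729: h=1, slots 1,2 occupied -> index 5.
Insert 955: h=6, slot 6 empty -> index 6.
Insert 820: h=1, slots 1,2,5 occupied -> index 10.
Table: [., 482, 859, ., ., 729, 955, ., ., ., 820, 765, .]

10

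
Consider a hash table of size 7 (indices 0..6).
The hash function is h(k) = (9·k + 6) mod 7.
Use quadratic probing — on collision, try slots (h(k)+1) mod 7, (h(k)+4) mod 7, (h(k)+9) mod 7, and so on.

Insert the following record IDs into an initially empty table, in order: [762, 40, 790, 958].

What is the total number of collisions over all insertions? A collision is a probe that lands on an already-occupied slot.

3

762 hashes to 4; slot 4 is free → place at 4.
40 hashes to 2; slot 2 is free → place at 2.
790 hashes to 4; 4 taken → place at 5.
958 hashes to 4; 4,5 taken → place at 1.
Table: [—, 958, 40, —, 762, 790, —]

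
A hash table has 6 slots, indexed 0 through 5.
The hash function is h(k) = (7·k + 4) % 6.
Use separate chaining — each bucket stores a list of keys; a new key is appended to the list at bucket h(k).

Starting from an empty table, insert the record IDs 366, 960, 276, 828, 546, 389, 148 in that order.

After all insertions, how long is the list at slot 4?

Insert 366: h=4, bucket 4 empty -> new chain.
Insert 960: h=4, bucket 4 nonempty -> append to chain.
Insert 276: h=4, bucket 4 nonempty -> append to chain.
Insert 828: h=4, bucket 4 nonempty -> append to chain.
Insert 546: h=4, bucket 4 nonempty -> append to chain.
Insert 389: h=3, bucket 3 empty -> new chain.
Insert 148: h=2, bucket 2 empty -> new chain.
Final buckets:
0: _
1: _
2: 148
3: 389
4: 366 -> 960 -> 276 -> 828 -> 546
5: _

5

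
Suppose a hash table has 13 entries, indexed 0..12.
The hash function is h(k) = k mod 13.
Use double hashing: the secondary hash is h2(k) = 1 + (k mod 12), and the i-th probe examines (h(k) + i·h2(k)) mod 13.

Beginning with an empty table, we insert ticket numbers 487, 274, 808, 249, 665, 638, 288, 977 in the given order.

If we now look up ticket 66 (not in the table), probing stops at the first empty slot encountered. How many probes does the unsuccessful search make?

4

Insert 487: h=6, slot 6 empty -> index 6.
Insert 274: h=1, slot 1 empty -> index 1.
Insert 808: h=2, slot 2 empty -> index 2.
Insert 249: h=2, h2=10, slot 2 occupied -> index 12.
Insert 665: h=2, h2=6, slot 2 occupied -> index 8.
Insert 638: h=1, h2=3, slot 1 occupied -> index 4.
Insert 288: h=2, h2=1, slot 2 occupied -> index 3.
Insert 977: h=2, h2=6, slots 2,8,1 occupied -> index 7.
Table: [—, 274, 808, 288, 638, —, 487, 977, 665, —, —, —, 249]
Lookup 66: h=1, h2=7, probe 1,8,2,9 → slot 9 empty, not found.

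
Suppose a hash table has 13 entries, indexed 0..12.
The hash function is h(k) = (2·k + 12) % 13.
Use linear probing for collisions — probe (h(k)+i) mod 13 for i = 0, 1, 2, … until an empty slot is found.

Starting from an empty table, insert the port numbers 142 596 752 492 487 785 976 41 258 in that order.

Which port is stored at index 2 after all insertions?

Insert 142: h=10, slot 10 empty -> index 10.
Insert 596: h=8, slot 8 empty -> index 8.
Insert 752: h=8, slot 8 occupied -> index 9.
Insert 492: h=8, slots 8,9,10 occupied -> index 11.
Insert 487: h=11, slot 11 occupied -> index 12.
Insert 785: h=9, slots 9,10,11,12 occupied -> index 0.
Insert 976: h=1, slot 1 empty -> index 1.
Insert 41: h=3, slot 3 empty -> index 3.
Insert 258: h=8, slots 8,9,10,11,12,0,1 occupied -> index 2.
Table: [785, 976, 258, 41, _, _, _, _, 596, 752, 142, 492, 487]

258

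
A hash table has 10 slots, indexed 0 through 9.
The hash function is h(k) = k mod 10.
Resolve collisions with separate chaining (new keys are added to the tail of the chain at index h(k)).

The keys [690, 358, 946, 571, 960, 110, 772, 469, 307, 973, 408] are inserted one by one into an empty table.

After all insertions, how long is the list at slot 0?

3

Insert 690: h=0, bucket 0 empty -> new chain.
Insert 358: h=8, bucket 8 empty -> new chain.
Insert 946: h=6, bucket 6 empty -> new chain.
Insert 571: h=1, bucket 1 empty -> new chain.
Insert 960: h=0, bucket 0 nonempty -> append to chain.
Insert 110: h=0, bucket 0 nonempty -> append to chain.
Insert 772: h=2, bucket 2 empty -> new chain.
Insert 469: h=9, bucket 9 empty -> new chain.
Insert 307: h=7, bucket 7 empty -> new chain.
Insert 973: h=3, bucket 3 empty -> new chain.
Insert 408: h=8, bucket 8 nonempty -> append to chain.
Final buckets:
0: 690 -> 960 -> 110
1: 571
2: 772
3: 973
4: ∅
5: ∅
6: 946
7: 307
8: 358 -> 408
9: 469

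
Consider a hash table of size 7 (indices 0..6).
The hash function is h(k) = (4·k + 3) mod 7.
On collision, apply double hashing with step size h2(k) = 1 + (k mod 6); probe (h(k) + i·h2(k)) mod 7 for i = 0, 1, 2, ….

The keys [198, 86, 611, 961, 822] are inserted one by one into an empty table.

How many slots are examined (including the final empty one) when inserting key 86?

198: h=4 => slot 4
86: h=4, h2=3, probe 4,0 => slot 0
611: h=4, h2=6, probe 4,3 => slot 3
961: h=4, h2=2, probe 4,6 => slot 6
822: h=1 => slot 1
Table: [86, 822, ., 611, 198, ., 961]

2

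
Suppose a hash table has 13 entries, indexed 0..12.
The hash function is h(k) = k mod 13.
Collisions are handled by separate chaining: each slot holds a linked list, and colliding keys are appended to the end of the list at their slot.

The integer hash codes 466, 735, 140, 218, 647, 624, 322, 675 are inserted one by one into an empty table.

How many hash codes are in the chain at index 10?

4

466 -> bucket 11
735 -> bucket 7
140 -> bucket 10
218 -> bucket 10 (collision)
647 -> bucket 10 (collision)
624 -> bucket 0
322 -> bucket 10 (collision)
675 -> bucket 12
Final buckets:
0: 624
1: —
2: —
3: —
4: —
5: —
6: —
7: 735
8: —
9: —
10: 140 -> 218 -> 647 -> 322
11: 466
12: 675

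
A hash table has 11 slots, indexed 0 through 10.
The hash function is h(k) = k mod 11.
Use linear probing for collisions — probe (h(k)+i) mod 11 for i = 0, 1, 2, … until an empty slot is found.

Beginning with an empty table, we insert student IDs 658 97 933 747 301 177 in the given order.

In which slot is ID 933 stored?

Insert 658: h=9, slot 9 empty -> index 9.
Insert 97: h=9, slot 9 occupied -> index 10.
Insert 933: h=9, slots 9,10 occupied -> index 0.
Insert 747: h=10, slots 10,0 occupied -> index 1.
Insert 301: h=4, slot 4 empty -> index 4.
Insert 177: h=1, slot 1 occupied -> index 2.
Table: [933, 747, 177, ∅, 301, ∅, ∅, ∅, ∅, 658, 97]

0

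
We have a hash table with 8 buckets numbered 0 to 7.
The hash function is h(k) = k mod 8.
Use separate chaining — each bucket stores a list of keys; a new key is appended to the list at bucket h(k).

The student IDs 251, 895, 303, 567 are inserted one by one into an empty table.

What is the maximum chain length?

3

251 → bucket 3
895 → bucket 7
303 → bucket 7 (collision)
567 → bucket 7 (collision)
Final buckets:
0: -
1: -
2: -
3: 251
4: -
5: -
6: -
7: 895 -> 303 -> 567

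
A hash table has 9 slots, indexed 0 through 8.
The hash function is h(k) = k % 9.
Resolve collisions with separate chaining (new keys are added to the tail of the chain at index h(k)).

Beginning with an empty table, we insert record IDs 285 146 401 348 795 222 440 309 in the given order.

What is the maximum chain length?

3

Insert 285: h=6, bucket 6 empty → new chain.
Insert 146: h=2, bucket 2 empty → new chain.
Insert 401: h=5, bucket 5 empty → new chain.
Insert 348: h=6, bucket 6 nonempty → append to chain.
Insert 795: h=3, bucket 3 empty → new chain.
Insert 222: h=6, bucket 6 nonempty → append to chain.
Insert 440: h=8, bucket 8 empty → new chain.
Insert 309: h=3, bucket 3 nonempty → append to chain.
Final buckets:
0: .
1: .
2: 146
3: 795 -> 309
4: .
5: 401
6: 285 -> 348 -> 222
7: .
8: 440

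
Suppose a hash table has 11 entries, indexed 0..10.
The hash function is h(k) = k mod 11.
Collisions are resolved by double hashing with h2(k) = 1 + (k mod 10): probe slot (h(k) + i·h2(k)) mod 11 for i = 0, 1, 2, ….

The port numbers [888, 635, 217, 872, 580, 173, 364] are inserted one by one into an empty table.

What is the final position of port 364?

0

888: h=8 → slot 8
635: h=8, h2=6, probe 8,3 → slot 3
217: h=8, h2=8, probe 8,5 → slot 5
872: h=3, h2=3, probe 3,6 → slot 6
580: h=8, h2=1, probe 8,9 → slot 9
173: h=8, h2=4, probe 8,1 → slot 1
364: h=1, h2=5, probe 1,6,0 → slot 0
Table: [364, 173, _, 635, _, 217, 872, _, 888, 580, _]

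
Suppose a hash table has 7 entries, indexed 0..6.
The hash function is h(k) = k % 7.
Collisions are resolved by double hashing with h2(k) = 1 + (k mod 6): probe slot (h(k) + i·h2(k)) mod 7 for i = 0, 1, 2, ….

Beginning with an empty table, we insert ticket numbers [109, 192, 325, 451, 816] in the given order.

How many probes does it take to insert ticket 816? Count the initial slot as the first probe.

3

Insert 109: h=4, slot 4 empty => index 4.
Insert 192: h=3, slot 3 empty => index 3.
Insert 325: h=3, h2=2, slot 3 occupied => index 5.
Insert 451: h=3, h2=2, slots 3,5 occupied => index 0.
Insert 816: h=4, h2=1, slots 4,5 occupied => index 6.
Table: [451, ., ., 192, 109, 325, 816]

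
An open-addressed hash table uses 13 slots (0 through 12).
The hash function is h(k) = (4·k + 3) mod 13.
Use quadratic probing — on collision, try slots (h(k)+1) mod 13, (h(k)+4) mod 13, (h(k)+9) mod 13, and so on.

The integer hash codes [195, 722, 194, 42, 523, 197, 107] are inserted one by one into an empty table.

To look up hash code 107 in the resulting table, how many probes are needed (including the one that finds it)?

6

Insert 195: h=3, slot 3 empty -> index 3.
Insert 722: h=5, slot 5 empty -> index 5.
Insert 194: h=12, slot 12 empty -> index 12.
Insert 42: h=2, slot 2 empty -> index 2.
Insert 523: h=2, slots 2,3 occupied -> index 6.
Insert 197: h=11, slot 11 empty -> index 11.
Insert 107: h=2, slots 2,3,6,11,5 occupied -> index 1.
Table: [_, 107, 42, 195, _, 722, 523, _, _, _, _, 197, 194]
Lookup 107: h=2, probe 2,3,6,11,5,1 → found at 1.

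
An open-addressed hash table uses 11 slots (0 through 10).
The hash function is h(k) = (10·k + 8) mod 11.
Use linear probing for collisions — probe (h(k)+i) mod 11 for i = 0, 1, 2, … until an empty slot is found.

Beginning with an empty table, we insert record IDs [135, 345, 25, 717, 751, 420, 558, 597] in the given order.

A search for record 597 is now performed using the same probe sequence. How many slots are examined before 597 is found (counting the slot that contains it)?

135 hashes to 5; slot 5 is free -> place at 5.
345 hashes to 4; slot 4 is free -> place at 4.
25 hashes to 5; 5 taken -> place at 6.
717 hashes to 6; 6 taken -> place at 7.
751 hashes to 5; 5,6,7 taken -> place at 8.
420 hashes to 6; 6,7,8 taken -> place at 9.
558 hashes to 0; slot 0 is free -> place at 0.
597 hashes to 5; 5,6,7,8,9 taken -> place at 10.
Table: [558, ., ., ., 345, 135, 25, 717, 751, 420, 597]
Lookup 597: h=5, probe 5,6,7,8,9,10 → found at 10.

6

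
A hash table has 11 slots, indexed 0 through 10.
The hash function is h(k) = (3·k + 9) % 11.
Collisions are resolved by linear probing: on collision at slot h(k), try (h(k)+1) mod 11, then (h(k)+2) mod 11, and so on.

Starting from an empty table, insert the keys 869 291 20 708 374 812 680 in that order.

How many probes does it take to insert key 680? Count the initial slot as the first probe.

3

869: h=9 => slot 9
291: h=2 => slot 2
20: h=3 => slot 3
708: h=10 => slot 10
374: h=9, probe 9,10,0 => slot 0
812: h=3, probe 3,4 => slot 4
680: h=3, probe 3,4,5 => slot 5
Table: [374, -, 291, 20, 812, 680, -, -, -, 869, 708]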